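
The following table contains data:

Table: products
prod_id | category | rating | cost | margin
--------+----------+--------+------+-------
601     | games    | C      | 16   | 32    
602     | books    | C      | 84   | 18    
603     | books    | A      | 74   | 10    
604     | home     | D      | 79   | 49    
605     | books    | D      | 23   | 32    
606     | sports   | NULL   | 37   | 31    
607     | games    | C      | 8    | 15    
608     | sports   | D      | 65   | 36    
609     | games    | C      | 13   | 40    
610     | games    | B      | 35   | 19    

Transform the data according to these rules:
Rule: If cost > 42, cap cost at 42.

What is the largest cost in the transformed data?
42

Step 1: Original maximum cost = 84
Step 2: Apply cap at 42
Step 3: 4 records had cost > 42 and were capped
Step 4: Maximum after transformation = 42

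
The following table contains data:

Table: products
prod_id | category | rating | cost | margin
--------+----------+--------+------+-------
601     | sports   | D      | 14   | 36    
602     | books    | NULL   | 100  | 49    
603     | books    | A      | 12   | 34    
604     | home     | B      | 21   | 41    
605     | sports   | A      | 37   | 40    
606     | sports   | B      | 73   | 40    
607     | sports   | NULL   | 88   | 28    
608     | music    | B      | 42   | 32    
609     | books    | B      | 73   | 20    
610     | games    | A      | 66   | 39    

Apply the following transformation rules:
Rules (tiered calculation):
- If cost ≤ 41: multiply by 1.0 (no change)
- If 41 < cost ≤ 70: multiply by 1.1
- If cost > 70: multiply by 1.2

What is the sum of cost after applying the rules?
603.6

Step 1: Tier 1 (cost ≤ 41): 4 records, sum = 84 × 1.0 = 84.0
Step 2: Tier 2 (41 < cost ≤ 70): 2 records, sum = 108 × 1.1 = 118.8
Step 3: Tier 3 (cost > 70): 4 records, sum = 334 × 1.2 = 400.8
Step 4: Final sum = 84.0 + 118.8 + 400.8 = 603.6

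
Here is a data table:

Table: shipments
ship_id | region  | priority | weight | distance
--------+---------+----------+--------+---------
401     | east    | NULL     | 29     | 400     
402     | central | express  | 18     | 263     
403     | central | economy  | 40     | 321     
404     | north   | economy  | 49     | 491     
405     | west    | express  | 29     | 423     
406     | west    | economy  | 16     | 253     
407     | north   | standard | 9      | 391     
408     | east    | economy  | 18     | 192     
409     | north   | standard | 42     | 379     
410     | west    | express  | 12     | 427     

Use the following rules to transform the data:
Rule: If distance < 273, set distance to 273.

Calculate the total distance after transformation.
3651

Step 1: 3 records have distance < 273
Step 2: These records originally summed to 708
Step 3: After setting to minimum: 3 × 273 = 819
Step 4: Unaffected records sum: 2832
Step 5: Final sum = 819 + 2832 = 3651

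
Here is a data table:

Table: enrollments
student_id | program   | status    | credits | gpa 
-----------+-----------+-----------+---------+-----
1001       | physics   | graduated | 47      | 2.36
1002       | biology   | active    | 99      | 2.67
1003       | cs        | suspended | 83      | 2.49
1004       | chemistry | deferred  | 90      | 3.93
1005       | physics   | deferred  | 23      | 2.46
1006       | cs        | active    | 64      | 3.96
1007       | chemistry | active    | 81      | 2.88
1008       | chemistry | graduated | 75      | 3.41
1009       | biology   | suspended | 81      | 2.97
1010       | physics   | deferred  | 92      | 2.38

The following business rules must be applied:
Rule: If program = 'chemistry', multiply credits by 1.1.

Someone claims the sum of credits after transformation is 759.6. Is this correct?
Yes, the result is correct.

Step 1: Calculate the correct sum after transformation
Step 2: Apply multiplier 1.1 to records where program = 'chemistry'
Step 3: Correct result = 759.6
Step 4: Claimed result = 759.6
Step 5: 759.6 = 759.6 ✓
Conclusion: The claimed result is correct.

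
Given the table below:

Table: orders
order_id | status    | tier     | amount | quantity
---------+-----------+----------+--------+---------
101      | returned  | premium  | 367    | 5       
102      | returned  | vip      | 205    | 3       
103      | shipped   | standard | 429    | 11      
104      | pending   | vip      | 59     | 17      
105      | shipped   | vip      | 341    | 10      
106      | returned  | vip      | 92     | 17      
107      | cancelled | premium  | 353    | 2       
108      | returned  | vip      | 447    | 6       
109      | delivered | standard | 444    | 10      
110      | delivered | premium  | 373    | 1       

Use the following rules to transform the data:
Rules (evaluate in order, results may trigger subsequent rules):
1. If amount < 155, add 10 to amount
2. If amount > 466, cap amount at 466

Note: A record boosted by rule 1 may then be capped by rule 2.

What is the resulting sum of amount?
3130

Step 1: Apply rule 1 to records with amount < 155
  - 2 records get bonus of 10
  - Of these, 0 records then exceed 466 and get capped
Step 2: Apply rule 2 to records with amount > 466
  - 0 records (original) are capped
Step 3: Calculate final sum = 3130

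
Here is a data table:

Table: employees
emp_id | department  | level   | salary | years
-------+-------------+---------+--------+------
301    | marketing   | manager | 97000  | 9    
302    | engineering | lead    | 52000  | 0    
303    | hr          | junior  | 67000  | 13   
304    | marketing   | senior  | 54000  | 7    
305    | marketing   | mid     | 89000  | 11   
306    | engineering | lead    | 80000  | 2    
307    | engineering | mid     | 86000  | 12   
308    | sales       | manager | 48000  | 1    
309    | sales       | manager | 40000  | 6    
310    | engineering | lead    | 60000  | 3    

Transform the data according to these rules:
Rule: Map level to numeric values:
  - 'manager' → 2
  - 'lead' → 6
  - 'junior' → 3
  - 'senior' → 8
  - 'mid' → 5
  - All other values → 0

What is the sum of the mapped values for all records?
45

Step 1: Apply mapping to each record
Step 2: Count by status:
  'manager': 3 records × 2 = 6
  'lead': 3 records × 6 = 18
  'junior': 1 records × 3 = 3
  'senior': 1 records × 8 = 8
  'mid': 2 records × 5 = 10
Step 3: Sum all mapped values = 45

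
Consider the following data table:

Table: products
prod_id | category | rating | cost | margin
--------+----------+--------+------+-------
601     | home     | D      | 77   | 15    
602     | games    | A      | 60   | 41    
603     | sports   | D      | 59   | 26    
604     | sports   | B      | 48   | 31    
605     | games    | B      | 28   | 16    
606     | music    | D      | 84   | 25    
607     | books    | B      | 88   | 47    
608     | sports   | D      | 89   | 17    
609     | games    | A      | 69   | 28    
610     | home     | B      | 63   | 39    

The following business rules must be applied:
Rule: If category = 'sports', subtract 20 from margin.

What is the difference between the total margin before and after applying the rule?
60

Step 1: Original sum of margin = 285
Step 2: 3 records have category = 'sports'
Step 3: Each affected record changes by -20
Step 4: Total change = 3 × -20 = -60
Step 5: New sum = 285 + -60 = 225
Step 6: Difference = |225 - 285| = 60
        (Sum decreased by 60)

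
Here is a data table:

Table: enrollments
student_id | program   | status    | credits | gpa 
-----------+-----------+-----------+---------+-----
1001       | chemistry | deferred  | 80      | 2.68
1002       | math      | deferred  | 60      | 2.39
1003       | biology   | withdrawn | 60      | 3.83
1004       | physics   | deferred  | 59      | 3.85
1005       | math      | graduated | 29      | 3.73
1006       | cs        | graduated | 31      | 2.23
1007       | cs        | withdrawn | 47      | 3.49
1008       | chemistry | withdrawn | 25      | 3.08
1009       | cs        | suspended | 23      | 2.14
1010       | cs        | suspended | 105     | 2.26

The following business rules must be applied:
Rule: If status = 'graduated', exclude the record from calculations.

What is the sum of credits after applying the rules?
459

Step 1: Identify records where status = 'graduated'
Step 2: The excluded records sum to 60
Step 3: Original total credits = 519
Step 4: Remaining total = 519 - 60 = 459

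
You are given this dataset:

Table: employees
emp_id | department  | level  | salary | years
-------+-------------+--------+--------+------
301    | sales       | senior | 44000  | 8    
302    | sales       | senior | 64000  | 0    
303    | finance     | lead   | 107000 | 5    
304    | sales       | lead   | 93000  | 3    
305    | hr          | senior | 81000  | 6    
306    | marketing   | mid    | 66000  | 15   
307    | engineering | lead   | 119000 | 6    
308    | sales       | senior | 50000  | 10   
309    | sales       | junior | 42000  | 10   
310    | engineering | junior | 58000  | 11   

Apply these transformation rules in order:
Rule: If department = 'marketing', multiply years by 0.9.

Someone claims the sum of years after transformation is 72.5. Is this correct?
Yes, the result is correct.

Step 1: Calculate the correct sum after transformation
Step 2: Apply multiplier 0.9 to records where department = 'marketing'
Step 3: Correct result = 72.5
Step 4: Claimed result = 72.5
Step 5: 72.5 = 72.5 ✓
Conclusion: The claimed result is correct.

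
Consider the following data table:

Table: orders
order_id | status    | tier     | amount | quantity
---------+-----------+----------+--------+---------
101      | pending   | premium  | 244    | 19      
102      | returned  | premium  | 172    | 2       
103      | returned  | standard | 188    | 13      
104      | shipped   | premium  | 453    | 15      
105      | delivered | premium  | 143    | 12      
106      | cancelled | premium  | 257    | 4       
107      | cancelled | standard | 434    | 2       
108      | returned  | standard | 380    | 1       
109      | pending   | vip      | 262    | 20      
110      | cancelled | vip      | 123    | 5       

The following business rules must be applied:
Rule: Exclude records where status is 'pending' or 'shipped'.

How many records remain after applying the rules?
7

Step 1: Count records to exclude
  - 2 (pending) + 1 (shipped) = 3 records
Step 2: Total records: 10
Step 3: Remaining = 10 - 3 = 7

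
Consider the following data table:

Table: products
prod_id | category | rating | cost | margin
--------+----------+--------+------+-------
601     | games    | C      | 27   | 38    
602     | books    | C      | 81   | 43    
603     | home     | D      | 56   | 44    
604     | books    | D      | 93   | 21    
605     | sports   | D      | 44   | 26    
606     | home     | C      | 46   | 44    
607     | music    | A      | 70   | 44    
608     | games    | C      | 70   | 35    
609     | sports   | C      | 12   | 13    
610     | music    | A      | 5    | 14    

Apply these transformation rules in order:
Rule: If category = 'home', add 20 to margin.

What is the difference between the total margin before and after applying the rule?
40

Step 1: Original sum of margin = 322
Step 2: 2 records have category = 'home'
Step 3: Each affected record changes by 20
Step 4: Total change = 2 × 20 = 40
Step 5: New sum = 322 + 40 = 362
Step 6: Difference = |362 - 322| = 40
        (Sum increased by 40)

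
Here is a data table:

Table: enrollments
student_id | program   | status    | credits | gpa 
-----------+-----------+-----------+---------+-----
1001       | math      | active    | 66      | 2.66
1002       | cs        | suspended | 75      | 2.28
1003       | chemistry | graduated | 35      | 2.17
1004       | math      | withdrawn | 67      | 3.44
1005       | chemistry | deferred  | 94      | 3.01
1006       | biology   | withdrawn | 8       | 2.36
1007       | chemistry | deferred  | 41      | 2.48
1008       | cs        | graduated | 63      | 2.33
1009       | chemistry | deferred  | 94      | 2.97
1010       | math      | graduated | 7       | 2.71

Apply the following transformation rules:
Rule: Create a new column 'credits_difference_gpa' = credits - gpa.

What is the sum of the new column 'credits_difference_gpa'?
523.59

Step 1: For each record, compute credits - gpa
Example calculations:
  66 - 2.66 = 63.34
  75 - 2.28 = 72.72
  35 - 2.17 = 32.83
  ...
Step 2: Sum all derived values
Step 3: Total = 523.59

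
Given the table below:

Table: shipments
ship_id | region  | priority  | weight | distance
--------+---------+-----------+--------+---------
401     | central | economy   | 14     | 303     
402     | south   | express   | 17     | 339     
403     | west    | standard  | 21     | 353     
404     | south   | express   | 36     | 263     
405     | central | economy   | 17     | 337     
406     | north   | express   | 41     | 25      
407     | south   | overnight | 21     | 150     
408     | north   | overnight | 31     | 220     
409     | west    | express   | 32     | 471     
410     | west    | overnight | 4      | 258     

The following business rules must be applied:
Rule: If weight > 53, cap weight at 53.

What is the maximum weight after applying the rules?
41

Step 1: Original maximum weight = 41
Step 2: Check cap of 53 against maximum
Step 3: No records exceed the cap (max 41 <= cap 53), so no capping applies
Step 4: Maximum after transformation = 41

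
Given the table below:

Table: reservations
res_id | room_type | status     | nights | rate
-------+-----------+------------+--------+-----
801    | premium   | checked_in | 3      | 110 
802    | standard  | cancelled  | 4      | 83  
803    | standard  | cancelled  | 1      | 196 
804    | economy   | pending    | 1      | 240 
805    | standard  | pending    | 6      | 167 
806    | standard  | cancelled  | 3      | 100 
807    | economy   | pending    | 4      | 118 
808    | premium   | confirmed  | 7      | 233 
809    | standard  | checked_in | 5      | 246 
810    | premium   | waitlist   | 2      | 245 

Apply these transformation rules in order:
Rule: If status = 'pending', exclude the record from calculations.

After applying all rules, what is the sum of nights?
25

Step 1: Identify records where status = 'pending'
Step 2: The excluded records sum to 11
Step 3: Original total nights = 36
Step 4: Remaining total = 36 - 11 = 25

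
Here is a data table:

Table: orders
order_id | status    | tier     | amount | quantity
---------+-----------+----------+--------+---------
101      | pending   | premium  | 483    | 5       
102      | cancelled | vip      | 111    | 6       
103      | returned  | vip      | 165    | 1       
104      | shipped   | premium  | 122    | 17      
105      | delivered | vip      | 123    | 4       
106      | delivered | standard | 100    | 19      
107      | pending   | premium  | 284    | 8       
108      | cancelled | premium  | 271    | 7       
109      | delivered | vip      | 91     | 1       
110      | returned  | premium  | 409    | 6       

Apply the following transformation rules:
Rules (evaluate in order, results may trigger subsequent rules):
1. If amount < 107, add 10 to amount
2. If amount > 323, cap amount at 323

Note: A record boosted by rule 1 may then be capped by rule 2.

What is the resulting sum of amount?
1933

Step 1: Apply rule 1 to records with amount < 107
  - 2 records get bonus of 10
  - Of these, 0 records then exceed 323 and get capped
Step 2: Apply rule 2 to records with amount > 323
  - 2 records (original) are capped
Step 3: Calculate final sum = 1933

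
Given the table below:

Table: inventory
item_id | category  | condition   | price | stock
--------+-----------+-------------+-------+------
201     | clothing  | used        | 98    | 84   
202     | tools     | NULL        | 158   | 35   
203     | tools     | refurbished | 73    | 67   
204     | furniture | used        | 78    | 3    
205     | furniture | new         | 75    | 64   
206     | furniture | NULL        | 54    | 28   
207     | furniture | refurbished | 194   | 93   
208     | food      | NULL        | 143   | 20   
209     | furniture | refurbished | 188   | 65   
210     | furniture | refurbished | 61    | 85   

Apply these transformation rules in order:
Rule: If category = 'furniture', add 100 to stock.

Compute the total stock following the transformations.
1144

Step 1: Count records where category = 'furniture': 6
Step 2: Total bonus added: 6 × 100 = 600
Step 3: Original sum of stock: 544
Step 4: Final sum = 544 + 600 = 1144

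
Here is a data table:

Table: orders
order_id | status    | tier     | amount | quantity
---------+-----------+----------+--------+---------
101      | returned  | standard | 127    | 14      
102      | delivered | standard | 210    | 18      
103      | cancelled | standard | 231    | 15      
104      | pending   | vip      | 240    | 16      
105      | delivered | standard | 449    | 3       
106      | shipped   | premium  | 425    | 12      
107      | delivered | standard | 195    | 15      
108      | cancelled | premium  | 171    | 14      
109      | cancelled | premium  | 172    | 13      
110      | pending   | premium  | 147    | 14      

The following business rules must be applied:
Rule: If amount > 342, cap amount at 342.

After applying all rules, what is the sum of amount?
2177

Step 1: 2 records have amount > 342
Step 2: These records originally summed to 874
Step 3: After capping: 2 × 342 = 684
Step 4: Unaffected records sum: 1493
Step 5: Final sum = 684 + 1493 = 2177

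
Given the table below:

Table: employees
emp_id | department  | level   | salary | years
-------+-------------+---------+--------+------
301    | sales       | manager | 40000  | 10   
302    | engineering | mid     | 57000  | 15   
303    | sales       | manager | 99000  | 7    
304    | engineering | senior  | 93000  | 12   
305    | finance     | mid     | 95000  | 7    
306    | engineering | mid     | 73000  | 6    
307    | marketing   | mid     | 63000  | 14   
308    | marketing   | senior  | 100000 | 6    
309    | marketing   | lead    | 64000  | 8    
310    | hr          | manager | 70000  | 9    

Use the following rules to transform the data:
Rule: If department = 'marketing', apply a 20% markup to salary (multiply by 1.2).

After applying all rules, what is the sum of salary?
799400.0

Step 1: Records with department = 'marketing' have total salary = 227000
Step 2: Apply multiplier: 227000 × 1.2 = 272400.0
Step 3: Other records total: 527000
Step 4: Final sum = 272400.0 + 527000 = 799400.0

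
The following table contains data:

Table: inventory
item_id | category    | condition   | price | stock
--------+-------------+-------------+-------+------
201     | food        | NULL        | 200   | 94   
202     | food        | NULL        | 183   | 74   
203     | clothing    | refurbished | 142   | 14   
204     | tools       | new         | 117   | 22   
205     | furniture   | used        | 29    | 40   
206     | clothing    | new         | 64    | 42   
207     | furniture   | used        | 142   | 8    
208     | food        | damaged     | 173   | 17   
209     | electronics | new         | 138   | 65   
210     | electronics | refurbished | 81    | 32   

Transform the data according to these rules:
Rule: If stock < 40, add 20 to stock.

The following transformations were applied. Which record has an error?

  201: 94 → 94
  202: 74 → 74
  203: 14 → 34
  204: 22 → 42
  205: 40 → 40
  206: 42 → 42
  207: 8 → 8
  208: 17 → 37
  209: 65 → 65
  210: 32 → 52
Record 207 has an error. The correct transformed value should be 28, not 8.

Step 1: Check each record against the rule
Step 2: Record 207 has stock = 8
Step 3: Since 8 < 40, the bonus should have been applied
Step 4: Correct value = 28, but claimed value = 8
Conclusion: Record 207 has the error.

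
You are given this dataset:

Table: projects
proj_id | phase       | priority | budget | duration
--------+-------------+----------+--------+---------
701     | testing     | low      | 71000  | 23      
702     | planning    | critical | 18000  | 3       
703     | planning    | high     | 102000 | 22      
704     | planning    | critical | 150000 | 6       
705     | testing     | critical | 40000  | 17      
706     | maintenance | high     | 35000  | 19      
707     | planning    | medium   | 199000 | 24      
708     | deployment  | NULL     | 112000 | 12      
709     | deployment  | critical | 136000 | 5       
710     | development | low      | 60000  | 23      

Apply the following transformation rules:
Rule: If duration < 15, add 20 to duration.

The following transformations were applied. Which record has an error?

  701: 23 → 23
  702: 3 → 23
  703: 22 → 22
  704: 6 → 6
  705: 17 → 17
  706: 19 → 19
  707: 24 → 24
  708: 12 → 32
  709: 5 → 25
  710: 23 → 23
Record 704 has an error. The correct transformed value should be 26, not 6.

Step 1: Check each record against the rule
Step 2: Record 704 has duration = 6
Step 3: Since 6 < 15, the bonus should have been applied
Step 4: Correct value = 26, but claimed value = 6
Conclusion: Record 704 has the error.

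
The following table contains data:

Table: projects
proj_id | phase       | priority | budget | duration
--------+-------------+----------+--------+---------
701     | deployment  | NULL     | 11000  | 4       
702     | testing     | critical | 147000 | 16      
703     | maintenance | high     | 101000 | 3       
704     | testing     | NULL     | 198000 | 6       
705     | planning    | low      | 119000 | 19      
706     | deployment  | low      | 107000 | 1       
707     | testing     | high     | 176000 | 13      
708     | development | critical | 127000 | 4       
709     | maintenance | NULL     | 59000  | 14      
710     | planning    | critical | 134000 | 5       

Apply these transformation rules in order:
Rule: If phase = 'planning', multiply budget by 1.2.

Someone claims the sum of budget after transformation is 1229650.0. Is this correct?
No, the correct result is 1229600.0.

Step 1: Calculate the correct sum after transformation
Step 2: Apply multiplier 1.2 to records where phase = 'planning'
Step 3: Correct result = 1229600.0
Step 4: Claimed result = 1229650.0
Step 5: 1229600.0 ≠ 1229650.0
Conclusion: The claimed result is incorrect. The correct answer is 1229600.0.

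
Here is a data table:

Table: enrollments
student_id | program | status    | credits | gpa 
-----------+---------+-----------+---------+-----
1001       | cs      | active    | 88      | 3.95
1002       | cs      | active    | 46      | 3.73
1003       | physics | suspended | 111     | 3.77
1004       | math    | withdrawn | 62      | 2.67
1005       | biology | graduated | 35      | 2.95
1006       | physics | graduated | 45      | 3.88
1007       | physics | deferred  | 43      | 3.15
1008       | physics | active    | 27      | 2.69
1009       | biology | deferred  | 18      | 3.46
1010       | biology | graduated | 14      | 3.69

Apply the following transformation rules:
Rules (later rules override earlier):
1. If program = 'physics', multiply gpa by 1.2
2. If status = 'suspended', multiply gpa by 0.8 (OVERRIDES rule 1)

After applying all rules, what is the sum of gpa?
35.13

Step 1: Rule 2 takes priority for records with status = 'suspended'
  - 1 records: 3.77 × 0.8 = 3.02
Step 2: Rule 1 applies to remaining records with program = 'physics'
  - 3 records: 9.72 × 1.2 = 11.66
Step 3: Other records unchanged: 20.45
Step 4: Final sum = 3.02 + 11.66 + 20.45 = 35.13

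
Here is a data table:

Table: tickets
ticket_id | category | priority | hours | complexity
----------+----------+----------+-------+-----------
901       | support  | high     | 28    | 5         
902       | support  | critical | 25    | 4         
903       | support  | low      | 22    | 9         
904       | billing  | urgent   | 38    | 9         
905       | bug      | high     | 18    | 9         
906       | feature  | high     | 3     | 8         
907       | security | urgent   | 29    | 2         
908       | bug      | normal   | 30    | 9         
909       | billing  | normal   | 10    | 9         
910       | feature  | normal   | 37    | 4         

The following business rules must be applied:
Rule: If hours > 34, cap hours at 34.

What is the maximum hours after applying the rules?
34

Step 1: Original maximum hours = 38
Step 2: Apply cap at 34
Step 3: 2 records had hours > 34 and were capped
Step 4: Maximum after transformation = 34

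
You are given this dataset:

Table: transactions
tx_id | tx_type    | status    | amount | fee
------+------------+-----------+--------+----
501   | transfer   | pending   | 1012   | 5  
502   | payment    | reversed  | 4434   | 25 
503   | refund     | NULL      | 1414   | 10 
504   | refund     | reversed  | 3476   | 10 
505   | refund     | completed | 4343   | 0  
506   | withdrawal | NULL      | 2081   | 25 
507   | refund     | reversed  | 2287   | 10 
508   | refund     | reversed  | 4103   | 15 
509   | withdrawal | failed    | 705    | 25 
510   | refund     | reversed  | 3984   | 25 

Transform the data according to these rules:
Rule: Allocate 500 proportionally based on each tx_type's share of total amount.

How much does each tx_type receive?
payment: 79.64, refund: 352.15, transfer: 18.18, withdrawal: 50.04

Step 1: Calculate total amount = 27839
Step 2: Calculate each tx_type's proportion:
  payment: 4434/27839 = 15.93% → 79.64
  refund: 19607/27839 = 70.43% → 352.15
  transfer: 1012/27839 = 3.64% → 18.18
  withdrawal: 2786/27839 = 10.01% → 50.04
Step 3: Verify: sum of allocations ≈ 500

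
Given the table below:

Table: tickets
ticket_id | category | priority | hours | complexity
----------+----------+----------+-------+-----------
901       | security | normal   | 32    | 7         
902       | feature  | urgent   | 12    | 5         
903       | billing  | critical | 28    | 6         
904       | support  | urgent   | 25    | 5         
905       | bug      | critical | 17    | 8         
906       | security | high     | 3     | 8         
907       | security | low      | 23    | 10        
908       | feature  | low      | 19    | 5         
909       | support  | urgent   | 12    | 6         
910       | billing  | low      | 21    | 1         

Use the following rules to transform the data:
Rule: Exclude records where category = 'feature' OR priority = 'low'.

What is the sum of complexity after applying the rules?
40

Step 1: Find records where category = 'feature' OR priority = 'low'
Step 2: 4 records match, summing to 21
Step 3: Original sum: 61
Step 4: Remaining sum = 61 - 21 = 40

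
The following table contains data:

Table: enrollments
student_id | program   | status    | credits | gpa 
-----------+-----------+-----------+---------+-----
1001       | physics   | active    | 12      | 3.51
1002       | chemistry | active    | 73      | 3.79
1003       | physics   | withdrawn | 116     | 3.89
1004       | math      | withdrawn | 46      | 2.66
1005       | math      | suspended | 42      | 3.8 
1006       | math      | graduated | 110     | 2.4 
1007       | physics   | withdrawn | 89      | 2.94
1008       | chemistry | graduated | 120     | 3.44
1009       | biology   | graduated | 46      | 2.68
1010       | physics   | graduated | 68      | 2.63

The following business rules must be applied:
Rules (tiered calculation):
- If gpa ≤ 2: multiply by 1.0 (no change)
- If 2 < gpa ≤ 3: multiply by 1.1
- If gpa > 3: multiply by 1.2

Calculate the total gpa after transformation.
36.76

Step 1: Tier 1 (gpa ≤ 2): 0 records, sum = 0 × 1.0 = 0.0
Step 2: Tier 2 (2 < gpa ≤ 3): 5 records, sum = 13.31 × 1.1 = 14.64
Step 3: Tier 3 (gpa > 3): 5 records, sum = 18.43 × 1.2 = 22.12
Step 4: Final sum = 0.0 + 14.64 + 22.12 = 36.76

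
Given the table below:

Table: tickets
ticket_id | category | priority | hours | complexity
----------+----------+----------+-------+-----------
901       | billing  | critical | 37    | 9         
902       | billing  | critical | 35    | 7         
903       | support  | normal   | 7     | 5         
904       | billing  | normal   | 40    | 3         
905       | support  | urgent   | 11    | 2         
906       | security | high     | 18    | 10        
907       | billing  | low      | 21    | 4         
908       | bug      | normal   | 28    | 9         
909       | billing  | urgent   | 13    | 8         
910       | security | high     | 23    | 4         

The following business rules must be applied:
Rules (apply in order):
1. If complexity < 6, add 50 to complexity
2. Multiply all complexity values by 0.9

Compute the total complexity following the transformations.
279.9

Step 1: Apply Rule 1 - Add 50 to records with complexity < 6
  - 5 records affected: 18 + (5 × 50) = 268
  - Unaffected records: 43
  - Sum after Rule 1: 311
Step 2: Apply Rule 2 - Multiply all by 0.9
  - 311 × 0.9 = 279.9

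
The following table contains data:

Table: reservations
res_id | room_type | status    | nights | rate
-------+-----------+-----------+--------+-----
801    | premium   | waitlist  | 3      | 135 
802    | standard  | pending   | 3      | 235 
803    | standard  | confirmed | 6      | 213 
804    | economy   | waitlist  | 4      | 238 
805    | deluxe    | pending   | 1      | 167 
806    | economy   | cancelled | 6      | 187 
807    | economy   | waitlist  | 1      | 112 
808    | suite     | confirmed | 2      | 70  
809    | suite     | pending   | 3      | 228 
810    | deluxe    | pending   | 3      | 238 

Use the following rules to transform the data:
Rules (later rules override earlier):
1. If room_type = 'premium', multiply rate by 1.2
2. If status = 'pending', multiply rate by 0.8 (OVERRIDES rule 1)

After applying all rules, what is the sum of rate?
1676.4

Step 1: Rule 2 takes priority for records with status = 'pending'
  - 4 records: 868 × 0.8 = 694.4
Step 2: Rule 1 applies to remaining records with room_type = 'premium'
  - 1 records: 135 × 1.2 = 162.0
Step 3: Other records unchanged: 820
Step 4: Final sum = 694.4 + 162.0 + 820 = 1676.4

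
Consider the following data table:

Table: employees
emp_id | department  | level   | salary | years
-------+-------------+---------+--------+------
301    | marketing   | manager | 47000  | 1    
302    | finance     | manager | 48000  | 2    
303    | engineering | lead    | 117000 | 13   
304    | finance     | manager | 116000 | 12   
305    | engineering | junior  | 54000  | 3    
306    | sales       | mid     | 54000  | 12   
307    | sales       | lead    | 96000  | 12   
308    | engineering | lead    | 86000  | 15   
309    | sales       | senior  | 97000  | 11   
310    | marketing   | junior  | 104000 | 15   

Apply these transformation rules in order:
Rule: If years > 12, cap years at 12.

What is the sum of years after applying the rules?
89

Step 1: 3 records have years > 12
Step 2: These records originally summed to 43
Step 3: After capping: 3 × 12 = 36
Step 4: Unaffected records sum: 53
Step 5: Final sum = 36 + 53 = 89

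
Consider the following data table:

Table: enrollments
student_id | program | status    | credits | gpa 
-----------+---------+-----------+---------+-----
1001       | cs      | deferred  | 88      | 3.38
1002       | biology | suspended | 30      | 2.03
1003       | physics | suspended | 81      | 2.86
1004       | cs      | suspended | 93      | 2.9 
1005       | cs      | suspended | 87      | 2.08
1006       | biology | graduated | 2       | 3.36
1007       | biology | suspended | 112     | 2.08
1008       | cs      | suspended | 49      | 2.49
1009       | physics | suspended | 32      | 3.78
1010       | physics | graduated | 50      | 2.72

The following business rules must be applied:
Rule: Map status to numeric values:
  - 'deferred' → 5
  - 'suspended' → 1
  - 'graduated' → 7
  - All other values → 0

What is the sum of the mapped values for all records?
26

Step 1: Apply mapping to each record
Step 2: Count by status:
  'deferred': 1 records × 5 = 5
  'suspended': 7 records × 1 = 7
  'graduated': 2 records × 7 = 14
Step 3: Sum all mapped values = 26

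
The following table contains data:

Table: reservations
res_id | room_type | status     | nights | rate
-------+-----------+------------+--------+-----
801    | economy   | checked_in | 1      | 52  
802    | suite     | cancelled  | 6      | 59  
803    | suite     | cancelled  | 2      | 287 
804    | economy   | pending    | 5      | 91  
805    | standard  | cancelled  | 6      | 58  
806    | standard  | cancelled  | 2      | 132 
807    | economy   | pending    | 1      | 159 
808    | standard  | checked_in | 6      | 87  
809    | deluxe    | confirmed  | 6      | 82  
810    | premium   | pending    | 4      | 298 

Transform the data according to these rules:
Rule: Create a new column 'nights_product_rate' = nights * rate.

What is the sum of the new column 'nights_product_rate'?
4412

Step 1: For each record, compute nights * rate
Example calculations:
  1 * 52 = 52
  6 * 59 = 354
  2 * 287 = 574
  ...
Step 2: Sum all derived values
Step 3: Total = 4412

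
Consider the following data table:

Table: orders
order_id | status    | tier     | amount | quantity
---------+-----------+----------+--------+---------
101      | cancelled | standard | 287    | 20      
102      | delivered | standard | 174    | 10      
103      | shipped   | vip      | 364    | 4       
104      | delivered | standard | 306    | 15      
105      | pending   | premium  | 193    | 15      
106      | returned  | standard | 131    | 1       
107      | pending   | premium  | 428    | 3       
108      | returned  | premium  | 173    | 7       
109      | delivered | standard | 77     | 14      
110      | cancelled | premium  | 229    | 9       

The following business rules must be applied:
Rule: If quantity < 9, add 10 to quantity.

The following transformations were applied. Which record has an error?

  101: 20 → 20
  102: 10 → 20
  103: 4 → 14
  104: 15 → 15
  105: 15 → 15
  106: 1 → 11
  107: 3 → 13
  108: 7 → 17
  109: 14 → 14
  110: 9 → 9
Record 102 has an error. The correct transformed value should be 10, not 20.

Step 1: Check each record against the rule
Step 2: Record 102 has quantity = 10
Step 3: Since 10 >= 9, the bonus should not have been applied
Step 4: Correct value = 10, but claimed value = 20
Conclusion: Record 102 has the error.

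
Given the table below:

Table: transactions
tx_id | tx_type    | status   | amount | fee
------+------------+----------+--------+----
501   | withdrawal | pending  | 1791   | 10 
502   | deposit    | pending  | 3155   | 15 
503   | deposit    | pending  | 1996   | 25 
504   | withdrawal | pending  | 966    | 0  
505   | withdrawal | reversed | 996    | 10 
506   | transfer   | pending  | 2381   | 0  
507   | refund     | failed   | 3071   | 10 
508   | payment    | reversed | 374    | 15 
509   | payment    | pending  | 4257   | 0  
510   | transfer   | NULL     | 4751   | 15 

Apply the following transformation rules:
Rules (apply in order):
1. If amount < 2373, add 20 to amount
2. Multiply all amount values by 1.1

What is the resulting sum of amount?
26221.8

Step 1: Apply Rule 1 - Add 20 to records with amount < 2373
  - 5 records affected: 6123 + (5 × 20) = 6223
  - Unaffected records: 17615
  - Sum after Rule 1: 23838
Step 2: Apply Rule 2 - Multiply all by 1.1
  - 23838 × 1.1 = 26221.8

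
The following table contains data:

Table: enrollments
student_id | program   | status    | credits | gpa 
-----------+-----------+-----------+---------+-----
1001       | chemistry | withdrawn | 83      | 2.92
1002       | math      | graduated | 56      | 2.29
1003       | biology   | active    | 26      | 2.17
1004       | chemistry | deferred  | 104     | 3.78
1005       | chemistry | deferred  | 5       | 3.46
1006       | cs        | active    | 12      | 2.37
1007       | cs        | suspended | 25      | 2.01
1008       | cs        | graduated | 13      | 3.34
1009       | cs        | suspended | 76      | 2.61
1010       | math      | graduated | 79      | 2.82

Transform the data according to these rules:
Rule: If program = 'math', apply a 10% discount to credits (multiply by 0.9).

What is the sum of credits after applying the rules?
465.5

Step 1: Records with program = 'math' have total credits = 135
Step 2: Apply multiplier: 135 × 0.9 = 121.5
Step 3: Other records total: 344
Step 4: Final sum = 121.5 + 344 = 465.5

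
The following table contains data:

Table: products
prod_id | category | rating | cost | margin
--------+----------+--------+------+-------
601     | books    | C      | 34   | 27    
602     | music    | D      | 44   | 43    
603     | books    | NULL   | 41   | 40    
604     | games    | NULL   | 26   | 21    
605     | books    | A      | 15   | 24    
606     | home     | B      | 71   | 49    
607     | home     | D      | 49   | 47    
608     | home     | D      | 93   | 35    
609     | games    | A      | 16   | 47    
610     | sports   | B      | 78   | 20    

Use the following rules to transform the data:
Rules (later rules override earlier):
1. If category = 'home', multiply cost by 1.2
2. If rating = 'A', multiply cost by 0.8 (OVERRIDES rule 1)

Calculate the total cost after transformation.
503.4

Step 1: Rule 2 takes priority for records with rating = 'A'
  - 2 records: 31 × 0.8 = 24.8
Step 2: Rule 1 applies to remaining records with category = 'home'
  - 3 records: 213 × 1.2 = 255.6
Step 3: Other records unchanged: 223
Step 4: Final sum = 24.8 + 255.6 + 223 = 503.4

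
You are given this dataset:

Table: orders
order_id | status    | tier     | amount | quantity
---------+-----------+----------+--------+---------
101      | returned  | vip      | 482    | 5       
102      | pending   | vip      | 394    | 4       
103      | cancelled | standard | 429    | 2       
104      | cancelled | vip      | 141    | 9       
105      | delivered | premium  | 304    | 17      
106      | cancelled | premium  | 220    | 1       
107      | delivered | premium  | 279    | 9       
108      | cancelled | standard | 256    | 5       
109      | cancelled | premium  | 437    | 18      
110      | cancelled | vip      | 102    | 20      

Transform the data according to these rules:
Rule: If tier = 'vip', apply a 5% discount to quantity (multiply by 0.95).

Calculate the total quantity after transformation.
88.1

Step 1: Records with tier = 'vip' have total quantity = 38
Step 2: Apply multiplier: 38 × 0.95 = 36.1
Step 3: Other records total: 52
Step 4: Final sum = 36.1 + 52 = 88.1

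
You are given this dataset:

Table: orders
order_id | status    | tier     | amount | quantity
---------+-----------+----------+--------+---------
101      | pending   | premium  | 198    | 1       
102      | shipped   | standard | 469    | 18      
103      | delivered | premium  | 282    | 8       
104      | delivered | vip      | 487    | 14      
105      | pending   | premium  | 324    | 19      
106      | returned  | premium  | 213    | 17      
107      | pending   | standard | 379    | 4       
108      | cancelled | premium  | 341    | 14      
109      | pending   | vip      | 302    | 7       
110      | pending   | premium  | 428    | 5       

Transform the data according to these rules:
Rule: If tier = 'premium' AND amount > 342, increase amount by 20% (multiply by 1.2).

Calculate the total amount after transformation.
3508.6

Step 1: Find records where tier = 'premium' AND amount > 342
Step 2: 1 records match, summing to 428
Step 3: After multiplier: 428 × 1.2 = 513.6
Step 4: Unaffected records sum: 2995
Step 5: Final sum = 513.6 + 2995 = 3508.6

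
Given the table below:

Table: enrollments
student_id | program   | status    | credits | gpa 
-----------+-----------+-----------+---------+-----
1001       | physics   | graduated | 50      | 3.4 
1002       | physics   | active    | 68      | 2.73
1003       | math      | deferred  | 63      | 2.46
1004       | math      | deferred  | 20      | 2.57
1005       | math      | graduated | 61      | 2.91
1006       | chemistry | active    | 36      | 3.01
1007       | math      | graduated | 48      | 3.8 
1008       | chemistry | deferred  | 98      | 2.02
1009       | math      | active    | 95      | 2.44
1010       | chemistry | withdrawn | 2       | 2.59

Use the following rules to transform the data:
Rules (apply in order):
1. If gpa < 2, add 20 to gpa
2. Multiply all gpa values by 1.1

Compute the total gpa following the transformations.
30.72

Step 1: Apply Rule 1 - Add 20 to records with gpa < 2
  - 0 records affected: 0 + (0 × 20) = 0
  - Unaffected records: 27.93
  - Sum after Rule 1: 27.93
Step 2: Apply Rule 2 - Multiply all by 1.1
  - 27.93 × 1.1 = 30.72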